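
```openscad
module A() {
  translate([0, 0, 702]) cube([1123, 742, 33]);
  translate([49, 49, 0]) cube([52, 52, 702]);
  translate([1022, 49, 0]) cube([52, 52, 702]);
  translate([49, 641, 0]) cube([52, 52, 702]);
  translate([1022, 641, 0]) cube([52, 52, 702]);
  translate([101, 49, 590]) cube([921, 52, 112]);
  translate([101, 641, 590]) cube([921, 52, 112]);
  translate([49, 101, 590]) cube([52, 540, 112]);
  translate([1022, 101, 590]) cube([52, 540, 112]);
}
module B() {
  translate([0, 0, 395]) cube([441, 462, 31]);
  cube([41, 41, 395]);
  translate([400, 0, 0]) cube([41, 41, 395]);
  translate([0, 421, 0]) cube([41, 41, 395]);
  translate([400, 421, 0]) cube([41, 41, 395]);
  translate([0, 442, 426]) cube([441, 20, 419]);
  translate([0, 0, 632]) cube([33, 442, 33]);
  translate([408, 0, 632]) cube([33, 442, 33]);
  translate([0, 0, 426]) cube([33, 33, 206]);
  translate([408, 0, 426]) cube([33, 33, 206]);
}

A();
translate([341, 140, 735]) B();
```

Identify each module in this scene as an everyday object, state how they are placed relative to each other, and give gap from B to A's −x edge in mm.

The chair's min-x is at 341; the table's min-x is 0; gap = 341 mm.

A is a table. B is a chair. The chair is on top of the table, centred. The gap from the chair to the table's −x edge is 341 mm.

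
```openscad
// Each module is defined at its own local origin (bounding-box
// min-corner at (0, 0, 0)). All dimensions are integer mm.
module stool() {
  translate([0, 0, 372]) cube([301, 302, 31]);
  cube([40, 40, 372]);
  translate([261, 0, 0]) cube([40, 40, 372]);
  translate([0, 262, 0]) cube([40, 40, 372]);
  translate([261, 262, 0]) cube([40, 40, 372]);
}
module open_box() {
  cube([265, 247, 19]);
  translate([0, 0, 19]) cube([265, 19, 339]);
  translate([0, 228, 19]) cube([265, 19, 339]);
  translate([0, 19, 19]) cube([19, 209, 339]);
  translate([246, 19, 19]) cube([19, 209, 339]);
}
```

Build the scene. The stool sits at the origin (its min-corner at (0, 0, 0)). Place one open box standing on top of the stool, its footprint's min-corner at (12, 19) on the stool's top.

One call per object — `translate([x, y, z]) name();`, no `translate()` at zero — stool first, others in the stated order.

stool();
translate([12, 19, 403]) open_box();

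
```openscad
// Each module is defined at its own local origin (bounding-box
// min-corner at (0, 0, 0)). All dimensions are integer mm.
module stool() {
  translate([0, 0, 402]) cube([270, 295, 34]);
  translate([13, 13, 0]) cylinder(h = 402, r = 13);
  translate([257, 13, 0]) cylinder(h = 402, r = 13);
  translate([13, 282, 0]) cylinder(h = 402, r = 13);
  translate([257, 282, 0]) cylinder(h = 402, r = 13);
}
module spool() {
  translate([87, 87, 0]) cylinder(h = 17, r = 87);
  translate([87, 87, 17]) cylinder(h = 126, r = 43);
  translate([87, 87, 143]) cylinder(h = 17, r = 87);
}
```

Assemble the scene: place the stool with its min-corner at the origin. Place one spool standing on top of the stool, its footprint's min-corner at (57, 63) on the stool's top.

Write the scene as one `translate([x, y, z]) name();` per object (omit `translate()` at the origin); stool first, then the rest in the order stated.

stool();
translate([57, 63, 436]) spool();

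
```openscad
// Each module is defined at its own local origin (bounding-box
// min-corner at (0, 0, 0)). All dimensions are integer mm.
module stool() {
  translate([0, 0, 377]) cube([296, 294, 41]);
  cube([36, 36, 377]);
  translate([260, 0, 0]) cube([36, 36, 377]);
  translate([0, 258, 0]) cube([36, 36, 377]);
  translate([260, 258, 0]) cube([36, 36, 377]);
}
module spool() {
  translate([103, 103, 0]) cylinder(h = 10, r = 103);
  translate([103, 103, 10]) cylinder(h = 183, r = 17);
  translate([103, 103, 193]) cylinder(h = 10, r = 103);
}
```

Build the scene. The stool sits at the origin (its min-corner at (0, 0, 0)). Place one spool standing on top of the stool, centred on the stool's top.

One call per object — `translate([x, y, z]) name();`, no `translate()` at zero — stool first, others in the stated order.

stool();
translate([45, 44, 418]) spool();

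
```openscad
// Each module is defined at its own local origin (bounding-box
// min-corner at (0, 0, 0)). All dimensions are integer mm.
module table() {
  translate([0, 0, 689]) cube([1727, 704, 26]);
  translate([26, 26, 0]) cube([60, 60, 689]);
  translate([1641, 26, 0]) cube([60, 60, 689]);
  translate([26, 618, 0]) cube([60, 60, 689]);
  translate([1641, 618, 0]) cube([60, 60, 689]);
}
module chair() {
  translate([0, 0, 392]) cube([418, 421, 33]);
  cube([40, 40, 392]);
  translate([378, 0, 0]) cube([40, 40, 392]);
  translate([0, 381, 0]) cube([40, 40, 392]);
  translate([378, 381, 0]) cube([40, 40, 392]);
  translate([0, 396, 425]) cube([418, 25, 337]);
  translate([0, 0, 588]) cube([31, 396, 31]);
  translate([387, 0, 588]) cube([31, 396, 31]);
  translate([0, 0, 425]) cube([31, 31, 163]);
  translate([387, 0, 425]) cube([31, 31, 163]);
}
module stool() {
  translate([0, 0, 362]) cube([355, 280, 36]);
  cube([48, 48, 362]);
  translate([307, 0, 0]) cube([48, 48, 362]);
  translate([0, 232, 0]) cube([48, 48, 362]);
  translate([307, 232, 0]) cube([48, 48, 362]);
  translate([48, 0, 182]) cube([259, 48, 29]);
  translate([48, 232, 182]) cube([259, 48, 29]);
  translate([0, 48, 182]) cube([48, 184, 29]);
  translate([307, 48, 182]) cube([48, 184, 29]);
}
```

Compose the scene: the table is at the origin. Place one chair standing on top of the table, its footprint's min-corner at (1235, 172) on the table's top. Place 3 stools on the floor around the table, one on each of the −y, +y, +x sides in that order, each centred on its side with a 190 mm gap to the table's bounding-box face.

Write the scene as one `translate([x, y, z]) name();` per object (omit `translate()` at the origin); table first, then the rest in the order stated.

table();
translate([1235, 172, 715]) chair();
translate([686, -470, 0]) stool();
translate([686, 894, 0]) stool();
translate([1917, 212, 0]) stool();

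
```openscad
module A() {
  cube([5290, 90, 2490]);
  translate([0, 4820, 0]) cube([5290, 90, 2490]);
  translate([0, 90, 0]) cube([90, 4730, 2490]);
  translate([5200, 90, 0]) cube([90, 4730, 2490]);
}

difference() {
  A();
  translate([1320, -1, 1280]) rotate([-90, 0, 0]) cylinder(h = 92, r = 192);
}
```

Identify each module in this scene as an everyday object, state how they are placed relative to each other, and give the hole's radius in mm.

The subtracted cylinder has r = 192 mm.

A is a house frame. The house frame has a circular hole through its front wall. The hole's radius is 192 mm.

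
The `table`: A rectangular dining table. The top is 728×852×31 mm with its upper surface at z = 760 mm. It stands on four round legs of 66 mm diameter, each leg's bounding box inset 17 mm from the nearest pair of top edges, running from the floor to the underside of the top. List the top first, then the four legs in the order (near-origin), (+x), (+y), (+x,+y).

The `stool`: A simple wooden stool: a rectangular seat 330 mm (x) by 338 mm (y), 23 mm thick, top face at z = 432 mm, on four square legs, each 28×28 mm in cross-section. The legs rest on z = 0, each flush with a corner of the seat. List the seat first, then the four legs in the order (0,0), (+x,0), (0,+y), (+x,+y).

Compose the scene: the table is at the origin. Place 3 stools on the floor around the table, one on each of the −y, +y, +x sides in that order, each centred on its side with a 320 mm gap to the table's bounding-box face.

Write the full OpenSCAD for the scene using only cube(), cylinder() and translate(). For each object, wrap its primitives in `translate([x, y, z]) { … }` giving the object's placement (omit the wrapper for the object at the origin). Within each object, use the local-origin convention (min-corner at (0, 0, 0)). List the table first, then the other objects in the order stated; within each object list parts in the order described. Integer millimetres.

translate([0, 0, 729]) cube([728, 852, 31]);
translate([50, 50, 0]) cylinder(h = 729, r = 33);
translate([678, 50, 0]) cylinder(h = 729, r = 33);
translate([50, 802, 0]) cylinder(h = 729, r = 33);
translate([678, 802, 0]) cylinder(h = 729, r = 33);
translate([199, -658, 0]) {
  translate([0, 0, 409]) cube([330, 338, 23]);
  cube([28, 28, 409]);
  translate([302, 0, 0]) cube([28, 28, 409]);
  translate([0, 310, 0]) cube([28, 28, 409]);
  translate([302, 310, 0]) cube([28, 28, 409]);
}
translate([199, 1172, 0]) {
  translate([0, 0, 409]) cube([330, 338, 23]);
  cube([28, 28, 409]);
  translate([302, 0, 0]) cube([28, 28, 409]);
  translate([0, 310, 0]) cube([28, 28, 409]);
  translate([302, 310, 0]) cube([28, 28, 409]);
}
translate([1048, 257, 0]) {
  translate([0, 0, 409]) cube([330, 338, 23]);
  cube([28, 28, 409]);
  translate([302, 0, 0]) cube([28, 28, 409]);
  translate([0, 310, 0]) cube([28, 28, 409]);
  translate([302, 310, 0]) cube([28, 28, 409]);
}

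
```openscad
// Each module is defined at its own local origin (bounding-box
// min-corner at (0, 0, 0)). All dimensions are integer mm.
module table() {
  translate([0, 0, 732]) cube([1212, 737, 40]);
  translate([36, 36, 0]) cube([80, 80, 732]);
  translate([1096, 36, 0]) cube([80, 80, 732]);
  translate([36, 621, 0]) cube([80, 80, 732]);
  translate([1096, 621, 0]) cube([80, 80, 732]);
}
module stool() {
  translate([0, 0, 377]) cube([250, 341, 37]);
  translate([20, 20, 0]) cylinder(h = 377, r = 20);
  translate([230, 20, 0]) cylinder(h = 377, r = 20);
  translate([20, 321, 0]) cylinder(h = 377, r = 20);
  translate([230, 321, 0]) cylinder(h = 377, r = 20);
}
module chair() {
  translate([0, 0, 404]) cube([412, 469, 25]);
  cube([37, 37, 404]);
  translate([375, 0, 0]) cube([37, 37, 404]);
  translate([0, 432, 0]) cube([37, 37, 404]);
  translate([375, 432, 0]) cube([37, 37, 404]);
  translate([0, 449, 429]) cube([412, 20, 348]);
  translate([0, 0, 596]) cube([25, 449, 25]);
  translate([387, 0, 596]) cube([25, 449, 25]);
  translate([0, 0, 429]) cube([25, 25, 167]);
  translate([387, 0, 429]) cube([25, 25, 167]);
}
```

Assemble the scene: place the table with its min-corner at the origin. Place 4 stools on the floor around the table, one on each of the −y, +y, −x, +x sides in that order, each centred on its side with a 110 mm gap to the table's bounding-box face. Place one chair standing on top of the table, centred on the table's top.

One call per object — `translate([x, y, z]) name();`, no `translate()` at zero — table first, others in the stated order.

table();
translate([481, -451, 0]) stool();
translate([481, 847, 0]) stool();
translate([-360, 198, 0]) stool();
translate([1322, 198, 0]) stool();
translate([400, 134, 772]) chair();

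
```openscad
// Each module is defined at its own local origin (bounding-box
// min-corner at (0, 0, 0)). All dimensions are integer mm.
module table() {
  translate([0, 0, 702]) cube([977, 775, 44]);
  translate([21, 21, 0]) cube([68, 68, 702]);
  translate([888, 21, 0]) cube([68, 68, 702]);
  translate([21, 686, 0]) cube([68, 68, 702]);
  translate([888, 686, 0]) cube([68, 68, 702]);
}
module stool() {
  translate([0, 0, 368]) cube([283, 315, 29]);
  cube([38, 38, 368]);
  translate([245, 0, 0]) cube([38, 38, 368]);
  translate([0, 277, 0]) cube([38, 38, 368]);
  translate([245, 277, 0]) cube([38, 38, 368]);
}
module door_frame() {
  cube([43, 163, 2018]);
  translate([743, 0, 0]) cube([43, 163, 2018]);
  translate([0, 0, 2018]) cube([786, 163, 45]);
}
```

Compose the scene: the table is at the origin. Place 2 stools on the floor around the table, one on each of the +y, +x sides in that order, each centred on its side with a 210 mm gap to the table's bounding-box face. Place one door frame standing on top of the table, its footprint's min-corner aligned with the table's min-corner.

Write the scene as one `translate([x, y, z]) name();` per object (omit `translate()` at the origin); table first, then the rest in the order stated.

table();
translate([347, 985, 0]) stool();
translate([1187, 230, 0]) stool();
translate([0, 0, 746]) door_frame();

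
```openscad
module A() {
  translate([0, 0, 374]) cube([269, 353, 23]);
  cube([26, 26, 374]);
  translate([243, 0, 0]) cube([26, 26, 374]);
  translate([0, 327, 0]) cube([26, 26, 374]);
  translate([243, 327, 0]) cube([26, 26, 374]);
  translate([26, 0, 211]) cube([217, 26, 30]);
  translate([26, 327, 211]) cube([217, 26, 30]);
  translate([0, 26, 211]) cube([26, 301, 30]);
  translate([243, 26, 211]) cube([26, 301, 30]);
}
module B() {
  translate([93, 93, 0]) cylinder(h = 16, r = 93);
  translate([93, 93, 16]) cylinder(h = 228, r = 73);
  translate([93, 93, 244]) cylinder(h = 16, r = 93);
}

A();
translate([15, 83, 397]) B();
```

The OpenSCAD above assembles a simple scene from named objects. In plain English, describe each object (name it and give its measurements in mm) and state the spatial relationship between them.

A is a simple wooden stool: a rectangular seat 269 mm (x) by 353 mm (y), 23 mm thick, top face at z = 397 mm, on four square legs, each 26×26 mm in cross-section. The legs rest on z = 0, each flush with a corner of the seat. Four stretchers, 26 mm wide and 30 mm tall, connect adjacent legs with their undersides at z = 211 mm, each running between the inner faces of the legs it joins and aligned with the legs' outer faces on the other axis.

B is a spool: two coaxial disc flanges of radius 93 mm and thickness 16 mm, joined by a core cylinder of radius 73 mm and height 228 mm. The lower flange rests on z = 0 and the three cylinders share a vertical axis.

The spool is on top of the stool.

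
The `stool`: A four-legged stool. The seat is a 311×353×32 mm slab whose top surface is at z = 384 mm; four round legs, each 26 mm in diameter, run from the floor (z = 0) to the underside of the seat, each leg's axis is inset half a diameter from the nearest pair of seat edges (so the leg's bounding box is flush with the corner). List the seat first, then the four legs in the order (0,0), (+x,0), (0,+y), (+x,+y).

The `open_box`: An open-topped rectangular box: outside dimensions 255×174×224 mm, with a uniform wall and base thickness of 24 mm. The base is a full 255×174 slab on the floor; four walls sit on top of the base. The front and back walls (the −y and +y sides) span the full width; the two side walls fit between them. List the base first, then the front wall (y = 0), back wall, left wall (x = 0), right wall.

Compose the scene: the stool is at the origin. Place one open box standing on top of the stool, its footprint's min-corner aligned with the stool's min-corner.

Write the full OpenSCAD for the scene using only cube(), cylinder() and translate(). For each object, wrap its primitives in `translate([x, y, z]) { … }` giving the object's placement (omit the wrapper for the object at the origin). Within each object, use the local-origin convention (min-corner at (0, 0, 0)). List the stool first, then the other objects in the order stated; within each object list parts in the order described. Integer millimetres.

translate([0, 0, 352]) cube([311, 353, 32]);
translate([13, 13, 0]) cylinder(h = 352, r = 13);
translate([298, 13, 0]) cylinder(h = 352, r = 13);
translate([13, 340, 0]) cylinder(h = 352, r = 13);
translate([298, 340, 0]) cylinder(h = 352, r = 13);
translate([0, 0, 384]) {
  cube([255, 174, 24]);
  translate([0, 0, 24]) cube([255, 24, 200]);
  translate([0, 150, 24]) cube([255, 24, 200]);
  translate([0, 24, 24]) cube([24, 126, 200]);
  translate([231, 24, 24]) cube([24, 126, 200]);
}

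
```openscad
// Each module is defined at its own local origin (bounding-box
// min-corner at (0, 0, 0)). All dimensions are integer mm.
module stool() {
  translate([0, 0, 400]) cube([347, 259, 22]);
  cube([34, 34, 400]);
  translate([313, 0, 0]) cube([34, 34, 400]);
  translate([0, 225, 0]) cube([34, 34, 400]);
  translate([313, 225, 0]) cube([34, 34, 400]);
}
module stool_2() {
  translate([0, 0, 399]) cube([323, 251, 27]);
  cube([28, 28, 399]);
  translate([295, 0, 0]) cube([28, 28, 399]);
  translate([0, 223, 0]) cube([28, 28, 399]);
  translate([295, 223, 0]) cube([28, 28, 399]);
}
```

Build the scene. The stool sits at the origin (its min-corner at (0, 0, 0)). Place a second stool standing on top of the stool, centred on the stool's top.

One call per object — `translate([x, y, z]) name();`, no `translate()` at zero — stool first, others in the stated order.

stool();
translate([12, 4, 422]) stool_2();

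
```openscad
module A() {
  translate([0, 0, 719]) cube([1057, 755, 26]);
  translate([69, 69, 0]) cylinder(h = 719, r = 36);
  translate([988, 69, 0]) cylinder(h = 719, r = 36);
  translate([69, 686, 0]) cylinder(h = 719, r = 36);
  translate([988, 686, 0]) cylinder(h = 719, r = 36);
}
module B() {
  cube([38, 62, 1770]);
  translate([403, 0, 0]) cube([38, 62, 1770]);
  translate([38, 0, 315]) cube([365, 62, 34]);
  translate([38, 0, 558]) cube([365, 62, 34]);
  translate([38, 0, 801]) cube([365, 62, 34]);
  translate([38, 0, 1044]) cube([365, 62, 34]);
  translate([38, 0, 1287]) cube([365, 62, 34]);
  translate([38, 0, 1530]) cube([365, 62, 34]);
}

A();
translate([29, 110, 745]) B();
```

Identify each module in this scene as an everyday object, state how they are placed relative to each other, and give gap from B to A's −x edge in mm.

A is a table. B is a ladder. The ladder is on top of the table. The gap from the ladder to the table's −x edge is 29 mm.

The ladder's min-x is at 29; the table's min-x is 0; gap = 29 mm.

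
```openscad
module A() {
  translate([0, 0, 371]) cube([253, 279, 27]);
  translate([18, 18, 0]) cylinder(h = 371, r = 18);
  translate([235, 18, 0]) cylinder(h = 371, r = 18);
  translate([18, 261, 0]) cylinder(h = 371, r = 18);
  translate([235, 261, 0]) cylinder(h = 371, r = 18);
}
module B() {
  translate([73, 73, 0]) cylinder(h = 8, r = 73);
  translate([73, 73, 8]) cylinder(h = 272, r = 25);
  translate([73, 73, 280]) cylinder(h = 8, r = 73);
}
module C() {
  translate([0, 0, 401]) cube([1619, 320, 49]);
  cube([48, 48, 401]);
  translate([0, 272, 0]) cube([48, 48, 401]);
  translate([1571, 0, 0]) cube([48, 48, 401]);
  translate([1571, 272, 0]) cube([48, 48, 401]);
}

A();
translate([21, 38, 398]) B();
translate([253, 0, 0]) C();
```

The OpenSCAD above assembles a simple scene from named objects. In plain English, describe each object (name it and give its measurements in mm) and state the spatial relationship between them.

A is a four-legged stool. The seat is 253×279 mm, 27 mm thick, top at z = 398 mm. It stands on four round legs, each 36 mm in diameter, from z = 0 to the seat underside, each leg's axis is inset half a diameter from the nearest pair of seat edges (so the leg's bounding box is flush with the corner).

B is a spool: two coaxial disc flanges of radius 73 mm and thickness 8 mm, joined by a core cylinder of radius 25 mm and height 272 mm. The lower flange rests on z = 0 and the three cylinders share a vertical axis.

C is a bench: a 1619×320 mm seat slab, 49 mm thick, top at z = 450 mm, on four 48×48 mm square legs flush with the seat corners and standing on z = 0.

The spool is on top of the stool. The bench is against the stool's +x side, with their −y faces flush.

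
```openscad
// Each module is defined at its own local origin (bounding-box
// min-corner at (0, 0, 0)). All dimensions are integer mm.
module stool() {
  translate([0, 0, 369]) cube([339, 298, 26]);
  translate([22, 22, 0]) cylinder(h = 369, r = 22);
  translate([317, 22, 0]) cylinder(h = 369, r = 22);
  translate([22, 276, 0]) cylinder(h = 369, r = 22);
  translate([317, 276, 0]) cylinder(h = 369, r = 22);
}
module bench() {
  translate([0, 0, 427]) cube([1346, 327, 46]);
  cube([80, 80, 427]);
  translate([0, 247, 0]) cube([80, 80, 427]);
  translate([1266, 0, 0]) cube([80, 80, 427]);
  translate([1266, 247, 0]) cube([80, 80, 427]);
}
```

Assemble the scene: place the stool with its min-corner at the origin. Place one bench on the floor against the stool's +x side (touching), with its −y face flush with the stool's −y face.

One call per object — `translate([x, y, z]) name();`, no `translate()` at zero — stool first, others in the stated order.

stool();
translate([339, 0, 0]) bench();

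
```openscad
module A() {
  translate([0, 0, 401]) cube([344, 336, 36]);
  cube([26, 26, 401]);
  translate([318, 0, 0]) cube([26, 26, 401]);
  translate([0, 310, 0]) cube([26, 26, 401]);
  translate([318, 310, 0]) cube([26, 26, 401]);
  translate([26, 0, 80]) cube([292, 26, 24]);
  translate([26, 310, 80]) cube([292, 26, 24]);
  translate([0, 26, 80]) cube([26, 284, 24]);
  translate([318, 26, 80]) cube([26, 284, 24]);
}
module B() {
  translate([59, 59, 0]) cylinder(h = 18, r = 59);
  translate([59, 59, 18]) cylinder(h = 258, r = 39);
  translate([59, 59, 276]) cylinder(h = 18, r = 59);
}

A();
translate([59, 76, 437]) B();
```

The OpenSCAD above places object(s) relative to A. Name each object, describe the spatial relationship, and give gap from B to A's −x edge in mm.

The spool's min-x is at 59; the stool's min-x is 0; gap = 59 mm.

A is a stool. B is a spool. The spool is on top of the stool. The gap from the spool to the stool's −x edge is 59 mm.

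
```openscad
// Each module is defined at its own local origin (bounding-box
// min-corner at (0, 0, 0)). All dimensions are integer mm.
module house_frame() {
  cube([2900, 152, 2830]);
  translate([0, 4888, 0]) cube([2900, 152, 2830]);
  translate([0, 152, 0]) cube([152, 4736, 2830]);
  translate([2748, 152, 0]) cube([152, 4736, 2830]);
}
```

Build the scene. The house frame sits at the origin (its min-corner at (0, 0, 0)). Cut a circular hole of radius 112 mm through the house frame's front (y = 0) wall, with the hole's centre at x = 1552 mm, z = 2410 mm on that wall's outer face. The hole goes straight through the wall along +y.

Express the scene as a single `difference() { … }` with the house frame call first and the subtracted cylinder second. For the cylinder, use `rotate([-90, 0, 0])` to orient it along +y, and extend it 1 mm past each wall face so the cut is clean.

difference() {
  house_frame();
  translate([1552, -1, 2410]) rotate([-90, 0, 0]) cylinder(h = 154, r = 112);
}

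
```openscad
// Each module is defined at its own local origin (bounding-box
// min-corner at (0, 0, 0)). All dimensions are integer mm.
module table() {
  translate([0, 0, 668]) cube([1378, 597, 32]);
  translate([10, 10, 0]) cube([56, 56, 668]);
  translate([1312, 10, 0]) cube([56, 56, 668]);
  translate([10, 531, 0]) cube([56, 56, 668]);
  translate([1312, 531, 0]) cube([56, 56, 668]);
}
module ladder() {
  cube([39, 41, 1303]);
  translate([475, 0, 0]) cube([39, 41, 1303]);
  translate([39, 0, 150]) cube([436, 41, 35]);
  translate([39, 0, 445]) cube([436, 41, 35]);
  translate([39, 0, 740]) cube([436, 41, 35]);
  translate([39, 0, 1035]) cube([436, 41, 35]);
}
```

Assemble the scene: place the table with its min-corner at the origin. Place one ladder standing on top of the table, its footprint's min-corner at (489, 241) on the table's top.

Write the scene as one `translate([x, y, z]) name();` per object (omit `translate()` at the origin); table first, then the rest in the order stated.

table();
translate([489, 241, 700]) ladder();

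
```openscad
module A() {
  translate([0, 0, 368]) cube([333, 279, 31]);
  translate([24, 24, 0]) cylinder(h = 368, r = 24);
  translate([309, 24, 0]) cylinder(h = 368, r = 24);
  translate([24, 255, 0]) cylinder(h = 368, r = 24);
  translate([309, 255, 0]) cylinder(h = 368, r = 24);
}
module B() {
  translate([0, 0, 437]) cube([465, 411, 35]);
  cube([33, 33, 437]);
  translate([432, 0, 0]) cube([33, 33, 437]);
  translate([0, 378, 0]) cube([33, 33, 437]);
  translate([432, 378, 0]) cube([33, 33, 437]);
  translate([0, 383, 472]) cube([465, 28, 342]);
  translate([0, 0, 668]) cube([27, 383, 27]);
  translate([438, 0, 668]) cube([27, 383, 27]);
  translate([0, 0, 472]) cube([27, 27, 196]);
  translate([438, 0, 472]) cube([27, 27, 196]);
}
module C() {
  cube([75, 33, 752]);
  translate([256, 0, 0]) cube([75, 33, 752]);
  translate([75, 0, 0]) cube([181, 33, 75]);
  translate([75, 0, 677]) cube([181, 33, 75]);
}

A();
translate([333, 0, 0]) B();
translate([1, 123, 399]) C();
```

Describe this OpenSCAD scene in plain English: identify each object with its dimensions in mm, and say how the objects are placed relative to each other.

A is a four-legged stool. The seat is 333×279 mm, 31 mm thick, top at z = 399 mm. It stands on four round legs, each 48 mm in diameter, from z = 0 to the seat underside, each leg's axis is inset half a diameter from the nearest pair of seat edges (so the leg's bounding box is flush with the corner).

B is a chair. The seat is a 465×411×35 mm slab with its top at z = 472 mm, on four 33×33 mm corner legs (flush with the seat edges, standing on z = 0). A flat backrest 28 mm thick, 342 mm tall, spans the full seat width and rises from the seat top along its +y edge, rear face flush with the rear of the seat. Two armrests of 27×27 mm section run along each side from the seat's front edge to the front of the backrest, top faces 223 mm above the seat top and outer faces flush with the seat's x-edges; a 27×27 mm post under the front of each armrest stands on the seat at the front corner.

C is a picture frame with a 181×602 mm rectangular opening (x by z) and a uniform 75 mm border on every side. Frame depth is 33 mm along y. It is built from two vertical stiles running the full outside height and two horizontal rails spanning the gap between the stiles.

The chair is against the stool's +x side, with their −y faces flush. The picture frame is on top of the stool, centred.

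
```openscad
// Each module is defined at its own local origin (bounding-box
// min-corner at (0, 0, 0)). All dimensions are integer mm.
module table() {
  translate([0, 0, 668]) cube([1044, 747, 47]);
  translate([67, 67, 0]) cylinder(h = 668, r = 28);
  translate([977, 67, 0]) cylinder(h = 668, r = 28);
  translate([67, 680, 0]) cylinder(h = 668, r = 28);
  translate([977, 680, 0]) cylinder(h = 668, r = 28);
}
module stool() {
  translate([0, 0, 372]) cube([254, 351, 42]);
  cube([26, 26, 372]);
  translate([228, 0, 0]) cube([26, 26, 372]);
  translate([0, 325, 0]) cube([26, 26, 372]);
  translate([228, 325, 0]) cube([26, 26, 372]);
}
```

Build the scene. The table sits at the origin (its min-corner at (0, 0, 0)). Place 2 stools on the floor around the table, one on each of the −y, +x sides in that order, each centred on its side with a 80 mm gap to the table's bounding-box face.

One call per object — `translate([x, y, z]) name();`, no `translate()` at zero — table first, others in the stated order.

table();
translate([395, -431, 0]) stool();
translate([1124, 198, 0]) stool();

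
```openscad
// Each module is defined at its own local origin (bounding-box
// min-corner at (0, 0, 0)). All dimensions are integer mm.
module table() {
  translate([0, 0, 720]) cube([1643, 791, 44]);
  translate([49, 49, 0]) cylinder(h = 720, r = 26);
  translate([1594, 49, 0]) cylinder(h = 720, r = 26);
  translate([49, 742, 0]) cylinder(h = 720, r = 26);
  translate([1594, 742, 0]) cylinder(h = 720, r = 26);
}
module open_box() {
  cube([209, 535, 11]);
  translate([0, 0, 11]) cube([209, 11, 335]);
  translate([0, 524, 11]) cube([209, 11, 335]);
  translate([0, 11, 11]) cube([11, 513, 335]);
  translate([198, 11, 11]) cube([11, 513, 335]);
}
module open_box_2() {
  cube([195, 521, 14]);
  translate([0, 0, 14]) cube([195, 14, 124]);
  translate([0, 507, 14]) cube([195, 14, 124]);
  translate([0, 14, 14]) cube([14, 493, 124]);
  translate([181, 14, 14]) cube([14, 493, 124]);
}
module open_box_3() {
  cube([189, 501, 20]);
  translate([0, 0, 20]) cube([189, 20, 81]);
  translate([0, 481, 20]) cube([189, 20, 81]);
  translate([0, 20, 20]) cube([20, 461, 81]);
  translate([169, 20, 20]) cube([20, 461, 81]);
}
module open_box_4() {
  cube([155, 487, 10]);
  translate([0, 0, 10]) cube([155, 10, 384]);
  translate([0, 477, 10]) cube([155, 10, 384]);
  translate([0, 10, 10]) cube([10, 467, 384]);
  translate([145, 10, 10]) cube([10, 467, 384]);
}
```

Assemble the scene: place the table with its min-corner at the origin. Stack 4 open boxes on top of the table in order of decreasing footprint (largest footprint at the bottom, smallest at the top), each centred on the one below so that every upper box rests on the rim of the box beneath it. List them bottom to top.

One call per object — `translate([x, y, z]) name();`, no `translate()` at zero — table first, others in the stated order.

table();
translate([717, 128, 764]) open_box();
translate([724, 135, 1110]) open_box_2();
translate([727, 145, 1248]) open_box_3();
translate([744, 152, 1349]) open_box_4();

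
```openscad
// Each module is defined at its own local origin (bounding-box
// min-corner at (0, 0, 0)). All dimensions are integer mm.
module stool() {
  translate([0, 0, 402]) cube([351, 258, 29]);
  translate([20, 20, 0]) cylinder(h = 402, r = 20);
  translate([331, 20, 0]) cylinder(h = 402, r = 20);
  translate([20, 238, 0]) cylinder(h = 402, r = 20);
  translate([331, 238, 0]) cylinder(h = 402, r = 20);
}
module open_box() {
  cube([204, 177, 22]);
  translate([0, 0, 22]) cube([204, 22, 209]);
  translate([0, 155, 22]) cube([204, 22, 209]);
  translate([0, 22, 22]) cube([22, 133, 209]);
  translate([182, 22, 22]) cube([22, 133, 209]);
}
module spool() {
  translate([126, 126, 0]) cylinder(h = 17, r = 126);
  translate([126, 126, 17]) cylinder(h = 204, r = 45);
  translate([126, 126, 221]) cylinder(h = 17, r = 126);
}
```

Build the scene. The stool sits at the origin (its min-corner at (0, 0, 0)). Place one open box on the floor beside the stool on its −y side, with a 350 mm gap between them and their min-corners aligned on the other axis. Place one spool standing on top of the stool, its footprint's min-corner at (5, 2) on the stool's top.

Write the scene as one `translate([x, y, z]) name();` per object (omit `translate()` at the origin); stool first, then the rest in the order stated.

stool();
translate([0, -527, 0]) open_box();
translate([5, 2, 431]) spool();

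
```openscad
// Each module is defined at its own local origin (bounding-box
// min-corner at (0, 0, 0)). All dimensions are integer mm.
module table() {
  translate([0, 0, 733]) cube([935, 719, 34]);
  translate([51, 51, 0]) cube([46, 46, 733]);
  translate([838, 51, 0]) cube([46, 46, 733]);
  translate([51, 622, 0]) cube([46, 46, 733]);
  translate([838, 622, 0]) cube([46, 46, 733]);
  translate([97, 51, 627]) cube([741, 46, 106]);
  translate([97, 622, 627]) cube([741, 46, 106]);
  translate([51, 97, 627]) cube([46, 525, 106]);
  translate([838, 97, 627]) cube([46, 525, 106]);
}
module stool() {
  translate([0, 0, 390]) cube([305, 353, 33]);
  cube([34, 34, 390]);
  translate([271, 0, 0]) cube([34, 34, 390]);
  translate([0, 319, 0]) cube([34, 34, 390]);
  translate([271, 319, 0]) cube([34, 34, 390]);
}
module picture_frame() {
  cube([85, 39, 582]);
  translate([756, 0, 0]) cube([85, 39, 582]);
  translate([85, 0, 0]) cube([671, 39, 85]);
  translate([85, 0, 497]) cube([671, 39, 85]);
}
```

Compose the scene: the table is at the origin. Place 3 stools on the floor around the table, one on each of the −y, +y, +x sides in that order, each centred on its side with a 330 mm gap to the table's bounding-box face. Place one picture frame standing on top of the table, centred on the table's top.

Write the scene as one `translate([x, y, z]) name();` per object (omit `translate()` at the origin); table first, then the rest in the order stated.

table();
translate([315, -683, 0]) stool();
translate([315, 1049, 0]) stool();
translate([1265, 183, 0]) stool();
translate([47, 340, 767]) picture_frame();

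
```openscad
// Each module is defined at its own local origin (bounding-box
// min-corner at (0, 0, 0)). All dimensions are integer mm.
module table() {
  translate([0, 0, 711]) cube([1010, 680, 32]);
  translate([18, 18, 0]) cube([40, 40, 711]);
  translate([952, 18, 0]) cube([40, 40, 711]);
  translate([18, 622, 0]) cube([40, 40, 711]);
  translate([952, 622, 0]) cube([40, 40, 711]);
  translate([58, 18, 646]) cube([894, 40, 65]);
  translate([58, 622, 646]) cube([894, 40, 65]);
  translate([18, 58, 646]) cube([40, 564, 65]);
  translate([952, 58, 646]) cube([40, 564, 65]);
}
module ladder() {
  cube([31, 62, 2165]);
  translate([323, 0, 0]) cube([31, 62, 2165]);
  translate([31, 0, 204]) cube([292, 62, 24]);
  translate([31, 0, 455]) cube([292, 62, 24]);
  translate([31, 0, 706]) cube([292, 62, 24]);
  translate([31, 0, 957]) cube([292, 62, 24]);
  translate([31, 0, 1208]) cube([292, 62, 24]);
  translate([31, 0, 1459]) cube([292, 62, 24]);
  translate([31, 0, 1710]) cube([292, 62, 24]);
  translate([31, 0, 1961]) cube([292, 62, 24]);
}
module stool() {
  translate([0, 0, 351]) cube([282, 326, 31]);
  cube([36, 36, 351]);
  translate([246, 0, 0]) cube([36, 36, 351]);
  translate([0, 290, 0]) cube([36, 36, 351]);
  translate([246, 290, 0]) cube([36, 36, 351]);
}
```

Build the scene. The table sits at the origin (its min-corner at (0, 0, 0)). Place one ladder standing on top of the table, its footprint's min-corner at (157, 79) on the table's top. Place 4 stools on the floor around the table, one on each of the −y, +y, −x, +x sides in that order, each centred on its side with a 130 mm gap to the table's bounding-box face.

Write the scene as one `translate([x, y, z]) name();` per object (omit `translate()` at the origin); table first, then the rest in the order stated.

table();
translate([157, 79, 743]) ladder();
translate([364, -456, 0]) stool();
translate([364, 810, 0]) stool();
translate([-412, 177, 0]) stool();
translate([1140, 177, 0]) stool();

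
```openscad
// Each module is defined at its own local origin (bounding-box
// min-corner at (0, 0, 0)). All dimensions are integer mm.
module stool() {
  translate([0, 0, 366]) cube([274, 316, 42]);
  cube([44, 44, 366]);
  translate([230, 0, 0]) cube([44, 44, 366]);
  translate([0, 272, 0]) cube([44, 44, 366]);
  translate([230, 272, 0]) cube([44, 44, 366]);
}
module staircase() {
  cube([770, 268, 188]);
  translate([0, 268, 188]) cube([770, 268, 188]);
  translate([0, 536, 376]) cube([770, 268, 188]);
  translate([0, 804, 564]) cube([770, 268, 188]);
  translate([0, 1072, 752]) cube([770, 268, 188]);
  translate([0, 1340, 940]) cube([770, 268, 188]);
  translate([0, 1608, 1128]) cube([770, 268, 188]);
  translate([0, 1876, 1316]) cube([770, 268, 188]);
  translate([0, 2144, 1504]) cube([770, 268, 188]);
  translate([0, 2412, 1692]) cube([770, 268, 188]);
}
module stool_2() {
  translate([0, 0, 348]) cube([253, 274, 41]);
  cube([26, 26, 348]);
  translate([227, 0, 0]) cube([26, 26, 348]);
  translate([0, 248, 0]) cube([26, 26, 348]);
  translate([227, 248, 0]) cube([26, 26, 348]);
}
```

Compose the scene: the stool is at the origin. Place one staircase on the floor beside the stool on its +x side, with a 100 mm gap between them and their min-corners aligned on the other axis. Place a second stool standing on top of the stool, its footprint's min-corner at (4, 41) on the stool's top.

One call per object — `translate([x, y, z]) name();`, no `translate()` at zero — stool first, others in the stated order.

stool();
translate([374, 0, 0]) staircase();
translate([4, 41, 408]) stool_2();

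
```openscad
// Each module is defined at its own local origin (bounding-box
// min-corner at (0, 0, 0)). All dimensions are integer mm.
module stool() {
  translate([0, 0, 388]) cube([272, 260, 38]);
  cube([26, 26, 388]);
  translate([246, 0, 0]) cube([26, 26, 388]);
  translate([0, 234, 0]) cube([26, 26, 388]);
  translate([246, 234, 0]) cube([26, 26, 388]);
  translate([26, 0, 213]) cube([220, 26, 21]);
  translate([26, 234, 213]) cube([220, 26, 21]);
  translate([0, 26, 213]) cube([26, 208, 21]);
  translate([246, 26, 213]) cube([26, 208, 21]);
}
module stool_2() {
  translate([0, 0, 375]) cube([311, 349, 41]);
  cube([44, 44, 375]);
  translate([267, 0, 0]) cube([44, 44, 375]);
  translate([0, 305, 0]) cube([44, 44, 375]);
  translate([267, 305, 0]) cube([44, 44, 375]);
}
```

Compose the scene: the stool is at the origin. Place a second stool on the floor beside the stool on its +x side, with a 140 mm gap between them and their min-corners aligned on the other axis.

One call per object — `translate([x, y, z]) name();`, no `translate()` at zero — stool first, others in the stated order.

stool();
translate([412, 0, 0]) stool_2();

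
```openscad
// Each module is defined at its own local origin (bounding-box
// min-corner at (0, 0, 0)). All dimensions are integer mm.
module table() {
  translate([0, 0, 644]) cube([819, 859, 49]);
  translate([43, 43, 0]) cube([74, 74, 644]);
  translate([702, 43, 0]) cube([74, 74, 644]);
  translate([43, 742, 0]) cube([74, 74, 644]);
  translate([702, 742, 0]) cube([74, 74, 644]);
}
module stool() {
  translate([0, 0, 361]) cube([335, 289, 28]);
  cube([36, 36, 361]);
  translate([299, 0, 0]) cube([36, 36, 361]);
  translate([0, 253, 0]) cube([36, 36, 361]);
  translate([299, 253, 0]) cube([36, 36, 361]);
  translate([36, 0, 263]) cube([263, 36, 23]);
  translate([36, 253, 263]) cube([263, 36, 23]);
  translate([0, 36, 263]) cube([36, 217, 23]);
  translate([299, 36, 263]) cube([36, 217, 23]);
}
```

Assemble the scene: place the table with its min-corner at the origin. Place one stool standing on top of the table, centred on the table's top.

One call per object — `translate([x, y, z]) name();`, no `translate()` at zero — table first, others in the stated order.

table();
translate([242, 285, 693]) stool();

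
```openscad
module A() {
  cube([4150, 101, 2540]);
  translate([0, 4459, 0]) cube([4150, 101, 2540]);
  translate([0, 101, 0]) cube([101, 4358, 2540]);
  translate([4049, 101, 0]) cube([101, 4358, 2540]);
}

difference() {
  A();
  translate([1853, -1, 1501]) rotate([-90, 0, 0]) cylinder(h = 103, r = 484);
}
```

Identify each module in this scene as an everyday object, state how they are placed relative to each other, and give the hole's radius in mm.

The subtracted cylinder has r = 484 mm.

A is a house frame. The house frame has a circular hole through its front wall. The hole's radius is 484 mm.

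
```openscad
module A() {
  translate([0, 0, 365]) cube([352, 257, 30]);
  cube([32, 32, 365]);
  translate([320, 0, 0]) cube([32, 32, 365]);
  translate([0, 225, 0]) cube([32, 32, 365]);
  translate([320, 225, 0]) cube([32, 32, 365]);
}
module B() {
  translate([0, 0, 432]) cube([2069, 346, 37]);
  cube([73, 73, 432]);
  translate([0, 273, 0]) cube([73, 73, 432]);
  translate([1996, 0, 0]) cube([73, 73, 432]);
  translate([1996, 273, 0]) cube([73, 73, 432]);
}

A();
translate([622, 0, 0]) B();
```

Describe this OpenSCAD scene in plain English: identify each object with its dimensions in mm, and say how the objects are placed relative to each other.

A is a simple wooden stool: a rectangular seat 352 mm (x) by 257 mm (y), 30 mm thick, top face at z = 395 mm, on four square legs, each 32×32 mm in cross-section. The legs rest on z = 0, each flush with a corner of the seat.

B is a long wooden bench with a 2069 mm (x) × 346 mm (y) seat, 37 mm thick, its top surface 469 mm above the floor. Four 73 mm square legs at the seat corners, flush with the edges, run from z = 0 to the seat underside.

The bench is on the floor beside the stool on its +x side.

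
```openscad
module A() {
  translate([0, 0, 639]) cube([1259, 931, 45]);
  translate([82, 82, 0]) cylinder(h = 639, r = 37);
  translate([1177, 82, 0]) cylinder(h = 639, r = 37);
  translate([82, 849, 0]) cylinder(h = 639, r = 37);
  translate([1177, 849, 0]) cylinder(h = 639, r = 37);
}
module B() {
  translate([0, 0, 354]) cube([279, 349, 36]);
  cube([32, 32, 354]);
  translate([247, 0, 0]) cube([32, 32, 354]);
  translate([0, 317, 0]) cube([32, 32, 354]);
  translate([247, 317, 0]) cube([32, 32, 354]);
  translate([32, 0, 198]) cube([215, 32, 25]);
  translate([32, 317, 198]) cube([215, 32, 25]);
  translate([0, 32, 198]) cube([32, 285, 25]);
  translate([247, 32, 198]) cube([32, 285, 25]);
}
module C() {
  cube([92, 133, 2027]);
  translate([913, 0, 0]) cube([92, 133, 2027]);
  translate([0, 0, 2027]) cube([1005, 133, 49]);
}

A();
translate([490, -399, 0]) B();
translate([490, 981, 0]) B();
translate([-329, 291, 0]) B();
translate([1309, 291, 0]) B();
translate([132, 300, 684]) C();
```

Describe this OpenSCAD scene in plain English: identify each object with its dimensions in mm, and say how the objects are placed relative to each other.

A is a table with a 1259×931 mm rectangular top, 45 mm thick, top surface at z = 684 mm, supported by four round legs of 74 mm diameter, each leg's bounding box inset 45 mm from the nearest pair of top edges, running from the floor.

B is a four-legged stool. The seat is a 279×349×36 mm slab whose top surface is at z = 390 mm; four square legs, each 32×32 mm in cross-section, run from the floor (z = 0) to the underside of the seat, each flush with a corner of the seat. Four stretchers, 32 mm wide and 25 mm tall, connect adjacent legs with their undersides at z = 198 mm, each running between the inner faces of the legs it joins and aligned with the legs' outer faces on the other axis.

C is a door frame. The clear opening is 821 mm wide and 2027 mm high. Two 92 mm wide jambs, 133 mm deep, stand either side of the opening from the floor to the top of the opening. A 49 mm thick head sits across the top of both jambs, spanning the full outside width of the frame.

Four stools sit around the table at the −y, +y, −x, +x sides. The door frame is on top of the table.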